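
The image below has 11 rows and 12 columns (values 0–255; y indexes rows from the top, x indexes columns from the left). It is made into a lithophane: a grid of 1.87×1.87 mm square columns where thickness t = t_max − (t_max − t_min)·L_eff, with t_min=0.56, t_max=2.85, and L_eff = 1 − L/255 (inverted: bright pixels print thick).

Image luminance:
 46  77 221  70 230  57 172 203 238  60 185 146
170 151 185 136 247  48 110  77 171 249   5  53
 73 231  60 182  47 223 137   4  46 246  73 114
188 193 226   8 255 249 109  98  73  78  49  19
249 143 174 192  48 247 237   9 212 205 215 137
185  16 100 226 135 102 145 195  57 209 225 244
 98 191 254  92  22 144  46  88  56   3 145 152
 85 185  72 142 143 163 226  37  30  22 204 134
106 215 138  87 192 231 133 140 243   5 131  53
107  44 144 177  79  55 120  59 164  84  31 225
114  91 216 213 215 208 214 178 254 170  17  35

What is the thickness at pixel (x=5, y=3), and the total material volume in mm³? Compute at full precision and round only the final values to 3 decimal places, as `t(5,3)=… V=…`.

t(5,3)=2.796 V=818.008

span = t_max - t_min = 2.85 - 0.56 = 2.290
L(5,3) = 249, L_eff = 1 - 249/255 = 0.023529 (inverted)
t(5,3) = 2.85 - 2.290·0.023529 = 2.796
Σt over all 11·12 pixels = 1988351/8500 ≈ 233.9236471
V = pitch²·Σt = 1.87²·1988351/8500 = 818.008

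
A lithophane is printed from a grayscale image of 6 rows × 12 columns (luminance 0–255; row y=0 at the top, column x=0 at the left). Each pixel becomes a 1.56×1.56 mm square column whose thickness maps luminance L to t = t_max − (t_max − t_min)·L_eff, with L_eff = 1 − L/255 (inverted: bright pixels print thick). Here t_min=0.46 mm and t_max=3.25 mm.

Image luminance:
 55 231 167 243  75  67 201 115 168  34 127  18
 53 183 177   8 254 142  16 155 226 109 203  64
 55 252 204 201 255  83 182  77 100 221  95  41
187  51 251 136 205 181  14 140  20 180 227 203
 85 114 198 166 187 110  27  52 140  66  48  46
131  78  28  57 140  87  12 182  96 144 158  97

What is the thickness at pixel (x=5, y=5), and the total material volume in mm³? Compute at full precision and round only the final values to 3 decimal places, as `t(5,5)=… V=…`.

span = t_max - t_min = 3.25 - 0.46 = 2.790
L(5,5) = 87, L_eff = 1 - 87/255 = 0.658824 (inverted)
t(5,5) = 3.25 - 2.790·0.658824 = 1.412
Σt over all 6·12 pixels = 1127913/8500 ≈ 132.6956471
V = pitch²·Σt = 1.56²·1127913/8500 = 322.928

t(5,5)=1.412 V=322.928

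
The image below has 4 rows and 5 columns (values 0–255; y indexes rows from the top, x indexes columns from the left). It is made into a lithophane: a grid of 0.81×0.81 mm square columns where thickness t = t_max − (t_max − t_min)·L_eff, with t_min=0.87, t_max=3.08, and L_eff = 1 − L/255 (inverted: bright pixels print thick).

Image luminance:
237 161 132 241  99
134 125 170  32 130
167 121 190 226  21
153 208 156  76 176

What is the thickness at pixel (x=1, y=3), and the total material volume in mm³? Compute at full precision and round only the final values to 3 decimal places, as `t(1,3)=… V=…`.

t(1,3)=2.673 V=28.219

span = t_max - t_min = 3.08 - 0.87 = 2.210
L(1,3) = 208, L_eff = 1 - 208/255 = 0.184314 (inverted)
t(1,3) = 3.08 - 2.210·0.184314 = 2.673
Σt over all 4·5 pixels = 43.01
V = pitch²·Σt = 0.81²·43.01 = 28.219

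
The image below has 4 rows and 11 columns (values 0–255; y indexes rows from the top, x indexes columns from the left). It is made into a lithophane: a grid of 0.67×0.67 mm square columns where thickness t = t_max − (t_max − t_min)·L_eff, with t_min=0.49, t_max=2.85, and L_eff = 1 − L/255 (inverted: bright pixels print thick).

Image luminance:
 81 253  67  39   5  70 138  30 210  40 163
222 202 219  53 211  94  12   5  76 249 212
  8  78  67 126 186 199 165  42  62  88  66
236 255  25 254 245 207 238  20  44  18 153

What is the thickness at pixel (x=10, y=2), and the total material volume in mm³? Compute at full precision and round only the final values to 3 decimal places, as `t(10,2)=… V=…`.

span = t_max - t_min = 2.85 - 0.49 = 2.360
L(10,2) = 66, L_eff = 1 - 66/255 = 0.741176 (inverted)
t(10,2) = 2.85 - 2.360·0.741176 = 1.101
Σt over all 4·11 pixels = 152664/2125 ≈ 71.8418824
V = pitch²·Σt = 0.67²·152664/2125 = 32.250

t(10,2)=1.101 V=32.250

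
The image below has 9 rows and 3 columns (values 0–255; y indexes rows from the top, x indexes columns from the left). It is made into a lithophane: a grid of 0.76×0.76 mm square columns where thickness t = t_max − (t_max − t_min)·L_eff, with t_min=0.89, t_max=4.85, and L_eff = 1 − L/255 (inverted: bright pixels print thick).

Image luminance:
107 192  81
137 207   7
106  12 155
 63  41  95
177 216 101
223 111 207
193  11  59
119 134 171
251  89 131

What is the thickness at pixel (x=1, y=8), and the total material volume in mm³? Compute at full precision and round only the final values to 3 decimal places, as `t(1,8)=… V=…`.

t(1,8)=2.272 V=44.341

span = t_max - t_min = 4.85 - 0.89 = 3.960
L(1,8) = 89, L_eff = 1 - 89/255 = 0.650980 (inverted)
t(1,8) = 4.85 - 3.960·0.650980 = 2.272
Σt over all 9·3 pixels = 652527/8500 ≈ 76.7678824
V = pitch²·Σt = 0.76²·652527/8500 = 44.341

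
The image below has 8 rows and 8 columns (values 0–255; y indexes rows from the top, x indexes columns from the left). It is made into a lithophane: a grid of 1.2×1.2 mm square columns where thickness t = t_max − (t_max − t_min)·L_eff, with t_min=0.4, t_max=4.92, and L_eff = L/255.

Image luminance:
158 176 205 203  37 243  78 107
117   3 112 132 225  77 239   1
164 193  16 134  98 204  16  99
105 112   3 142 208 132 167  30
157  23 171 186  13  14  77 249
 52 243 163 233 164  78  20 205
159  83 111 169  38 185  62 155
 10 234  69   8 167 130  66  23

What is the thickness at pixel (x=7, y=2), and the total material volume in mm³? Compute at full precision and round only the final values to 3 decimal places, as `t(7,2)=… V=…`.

t(7,2)=3.165 V=258.087

span = t_max - t_min = 4.92 - 0.4 = 4.520
L(7,2) = 99, L_eff = 99/255 = 0.388235
t(7,2) = 4.92 - 4.520·0.388235 = 3.165
Σt over all 8·8 pixels = 380857/2125 ≈ 179.2268235
V = pitch²·Σt = 1.2²·380857/2125 = 258.087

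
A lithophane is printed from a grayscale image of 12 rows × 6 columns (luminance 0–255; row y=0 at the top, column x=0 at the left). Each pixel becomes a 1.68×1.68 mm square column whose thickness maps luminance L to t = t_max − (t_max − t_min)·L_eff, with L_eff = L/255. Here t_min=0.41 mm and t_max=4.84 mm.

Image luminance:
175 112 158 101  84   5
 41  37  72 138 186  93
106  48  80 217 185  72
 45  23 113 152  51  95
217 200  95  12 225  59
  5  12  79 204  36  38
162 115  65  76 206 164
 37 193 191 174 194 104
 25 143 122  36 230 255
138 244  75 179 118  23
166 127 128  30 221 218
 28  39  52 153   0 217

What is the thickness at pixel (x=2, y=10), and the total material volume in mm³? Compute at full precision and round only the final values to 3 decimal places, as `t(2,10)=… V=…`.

span = t_max - t_min = 4.84 - 0.41 = 4.430
L(2,10) = 128, L_eff = 128/255 = 0.501961
t(2,10) = 4.84 - 4.430·0.501961 = 2.616
Σt over all 12·6 pixels = 5245223/25500 ≈ 205.6950196
V = pitch²·Σt = 1.68²·5245223/25500 = 580.554

t(2,10)=2.616 V=580.554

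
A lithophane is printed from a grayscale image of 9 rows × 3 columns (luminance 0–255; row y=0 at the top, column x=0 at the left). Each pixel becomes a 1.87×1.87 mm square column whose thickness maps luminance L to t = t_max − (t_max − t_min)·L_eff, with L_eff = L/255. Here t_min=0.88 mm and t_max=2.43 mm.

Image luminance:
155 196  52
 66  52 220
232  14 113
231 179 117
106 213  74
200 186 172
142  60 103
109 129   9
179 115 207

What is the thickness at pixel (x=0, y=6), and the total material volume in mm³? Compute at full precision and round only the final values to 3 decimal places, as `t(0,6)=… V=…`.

span = t_max - t_min = 2.43 - 0.88 = 1.550
L(0,6) = 142, L_eff = 142/255 = 0.556863
t(0,6) = 2.43 - 1.550·0.556863 = 1.567
Σt over all 9·3 pixels = 4441/102 ≈ 43.5392157
V = pitch²·Σt = 1.87²·4441/102 = 152.252

t(0,6)=1.567 V=152.252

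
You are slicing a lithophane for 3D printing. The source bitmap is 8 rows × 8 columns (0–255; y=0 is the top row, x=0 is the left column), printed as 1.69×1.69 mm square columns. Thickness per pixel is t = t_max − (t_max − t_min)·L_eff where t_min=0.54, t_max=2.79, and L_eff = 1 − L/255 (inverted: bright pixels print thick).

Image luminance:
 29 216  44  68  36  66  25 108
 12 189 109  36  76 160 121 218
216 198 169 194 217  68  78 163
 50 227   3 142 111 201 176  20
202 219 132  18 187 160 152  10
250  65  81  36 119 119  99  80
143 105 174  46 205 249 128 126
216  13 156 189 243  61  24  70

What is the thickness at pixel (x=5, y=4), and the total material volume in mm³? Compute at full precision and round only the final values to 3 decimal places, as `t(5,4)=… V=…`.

span = t_max - t_min = 2.79 - 0.54 = 2.250
L(5,4) = 160, L_eff = 1 - 160/255 = 0.372549 (inverted)
t(5,4) = 2.79 - 2.250·0.372549 = 1.952
Σt over all 8·8 pixels = 176097/1700 ≈ 103.5864706
V = pitch²·Σt = 1.69²·176097/1700 = 295.853

t(5,4)=1.952 V=295.853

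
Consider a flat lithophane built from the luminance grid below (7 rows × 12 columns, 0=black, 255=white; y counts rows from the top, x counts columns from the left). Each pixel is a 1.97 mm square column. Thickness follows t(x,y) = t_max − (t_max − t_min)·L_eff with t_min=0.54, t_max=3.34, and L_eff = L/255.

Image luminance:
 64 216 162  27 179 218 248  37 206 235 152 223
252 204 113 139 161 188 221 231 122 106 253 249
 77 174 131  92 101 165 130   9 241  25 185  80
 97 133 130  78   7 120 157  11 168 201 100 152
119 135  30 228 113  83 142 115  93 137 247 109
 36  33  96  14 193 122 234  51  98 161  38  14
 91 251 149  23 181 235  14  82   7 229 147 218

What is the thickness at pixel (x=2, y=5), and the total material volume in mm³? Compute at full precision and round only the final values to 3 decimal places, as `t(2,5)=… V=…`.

t(2,5)=2.286 V=609.931

span = t_max - t_min = 3.34 - 0.54 = 2.800
L(2,5) = 96, L_eff = 96/255 = 0.376471
t(2,5) = 3.34 - 2.800·0.376471 = 2.286
Σt over all 7·12 pixels = 66794/425 ≈ 157.1623529
V = pitch²·Σt = 1.97²·66794/425 = 609.931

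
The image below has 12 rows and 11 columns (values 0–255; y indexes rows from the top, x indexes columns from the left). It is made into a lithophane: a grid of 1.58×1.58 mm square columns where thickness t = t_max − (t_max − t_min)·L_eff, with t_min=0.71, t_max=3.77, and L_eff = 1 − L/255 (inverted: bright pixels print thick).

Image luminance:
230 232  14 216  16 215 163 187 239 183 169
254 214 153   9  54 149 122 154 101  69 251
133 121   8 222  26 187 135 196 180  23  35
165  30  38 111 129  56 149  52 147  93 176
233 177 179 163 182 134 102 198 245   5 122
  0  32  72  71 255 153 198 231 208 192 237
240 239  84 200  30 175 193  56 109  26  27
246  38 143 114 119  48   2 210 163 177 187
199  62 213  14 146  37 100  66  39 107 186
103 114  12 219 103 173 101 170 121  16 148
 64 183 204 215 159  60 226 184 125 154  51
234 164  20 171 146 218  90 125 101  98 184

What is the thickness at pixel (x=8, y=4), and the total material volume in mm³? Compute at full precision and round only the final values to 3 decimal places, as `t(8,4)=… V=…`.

span = t_max - t_min = 3.77 - 0.71 = 3.060
L(8,4) = 245, L_eff = 1 - 245/255 = 0.039216 (inverted)
t(8,4) = 3.77 - 3.060·0.039216 = 3.650
Σt over all 12·11 pixels = 305.472
V = pitch²·Σt = 1.58²·305.472 = 762.580

t(8,4)=3.650 V=762.580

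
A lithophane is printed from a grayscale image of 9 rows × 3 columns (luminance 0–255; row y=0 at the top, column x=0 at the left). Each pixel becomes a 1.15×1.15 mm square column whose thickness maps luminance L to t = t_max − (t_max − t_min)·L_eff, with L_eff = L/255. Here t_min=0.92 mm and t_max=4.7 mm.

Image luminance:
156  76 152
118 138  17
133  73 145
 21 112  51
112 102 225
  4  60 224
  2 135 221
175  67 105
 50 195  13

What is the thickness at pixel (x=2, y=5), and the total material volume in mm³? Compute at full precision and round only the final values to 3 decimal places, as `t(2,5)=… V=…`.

span = t_max - t_min = 4.7 - 0.92 = 3.780
L(2,5) = 224, L_eff = 224/255 = 0.878431
t(2,5) = 4.7 - 3.780·0.878431 = 1.380
Σt over all 9·3 pixels = 357759/4250 ≈ 84.1785882
V = pitch²·Σt = 1.15²·357759/4250 = 111.326

t(2,5)=1.380 V=111.326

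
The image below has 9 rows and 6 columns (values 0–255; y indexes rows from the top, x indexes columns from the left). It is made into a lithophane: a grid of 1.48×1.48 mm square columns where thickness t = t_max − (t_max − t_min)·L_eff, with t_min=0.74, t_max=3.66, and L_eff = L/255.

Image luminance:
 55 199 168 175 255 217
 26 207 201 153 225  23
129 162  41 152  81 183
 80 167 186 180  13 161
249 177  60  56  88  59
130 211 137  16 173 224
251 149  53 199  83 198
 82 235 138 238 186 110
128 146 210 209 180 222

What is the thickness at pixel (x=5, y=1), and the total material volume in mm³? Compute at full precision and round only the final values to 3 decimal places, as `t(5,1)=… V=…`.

span = t_max - t_min = 3.66 - 0.74 = 2.920
L(5,1) = 23, L_eff = 23/255 = 0.090196
t(5,1) = 3.66 - 2.920·0.090196 = 3.397
Σt over all 9·6 pixels = 673327/6375 ≈ 105.6199216
V = pitch²·Σt = 1.48²·673327/6375 = 231.350

t(5,1)=3.397 V=231.350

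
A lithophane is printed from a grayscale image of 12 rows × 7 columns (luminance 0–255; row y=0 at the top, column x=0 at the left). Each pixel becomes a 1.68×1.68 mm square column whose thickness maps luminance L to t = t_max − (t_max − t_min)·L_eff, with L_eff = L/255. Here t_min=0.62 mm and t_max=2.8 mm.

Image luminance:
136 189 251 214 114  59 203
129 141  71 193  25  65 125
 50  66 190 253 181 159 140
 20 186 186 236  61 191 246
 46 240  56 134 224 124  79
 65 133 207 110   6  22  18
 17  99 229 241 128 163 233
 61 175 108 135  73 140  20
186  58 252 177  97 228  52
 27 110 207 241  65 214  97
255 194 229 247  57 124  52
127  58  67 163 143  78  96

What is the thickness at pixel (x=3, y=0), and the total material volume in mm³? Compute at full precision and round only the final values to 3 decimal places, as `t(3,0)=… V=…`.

t(3,0)=0.971 V=391.970

span = t_max - t_min = 2.8 - 0.62 = 2.180
L(3,0) = 214, L_eff = 214/255 = 0.839216
t(3,0) = 2.8 - 2.180·0.839216 = 0.971
Σt over all 12·7 pixels = 1770697/12750 ≈ 138.8781961
V = pitch²·Σt = 1.68²·1770697/12750 = 391.970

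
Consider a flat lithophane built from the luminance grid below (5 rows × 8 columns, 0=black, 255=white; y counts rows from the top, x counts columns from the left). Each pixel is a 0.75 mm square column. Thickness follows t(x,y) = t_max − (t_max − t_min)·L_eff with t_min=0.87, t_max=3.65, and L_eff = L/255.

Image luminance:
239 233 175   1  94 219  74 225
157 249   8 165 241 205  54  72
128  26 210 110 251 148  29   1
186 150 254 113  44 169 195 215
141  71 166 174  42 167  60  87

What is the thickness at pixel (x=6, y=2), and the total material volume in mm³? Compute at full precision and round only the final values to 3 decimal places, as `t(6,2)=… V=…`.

t(6,2)=3.334 V=48.103

span = t_max - t_min = 3.65 - 0.87 = 2.780
L(6,2) = 29, L_eff = 29/255 = 0.113725
t(6,2) = 3.65 - 2.780·0.113725 = 3.334
Σt over all 5·8 pixels = 545164/6375 ≈ 85.5159216
V = pitch²·Σt = 0.75²·545164/6375 = 48.103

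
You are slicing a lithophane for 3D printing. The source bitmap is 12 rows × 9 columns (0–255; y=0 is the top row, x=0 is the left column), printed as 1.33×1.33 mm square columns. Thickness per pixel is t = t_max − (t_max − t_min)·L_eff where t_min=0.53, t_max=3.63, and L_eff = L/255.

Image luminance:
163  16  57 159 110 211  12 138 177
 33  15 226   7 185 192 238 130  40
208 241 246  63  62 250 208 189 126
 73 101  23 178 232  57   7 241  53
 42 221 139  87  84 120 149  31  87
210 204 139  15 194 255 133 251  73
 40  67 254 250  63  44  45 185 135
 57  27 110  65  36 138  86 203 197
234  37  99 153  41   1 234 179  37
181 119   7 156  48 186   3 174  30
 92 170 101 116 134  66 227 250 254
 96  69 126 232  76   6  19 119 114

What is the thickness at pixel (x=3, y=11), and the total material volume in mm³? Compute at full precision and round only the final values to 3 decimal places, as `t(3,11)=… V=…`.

span = t_max - t_min = 3.63 - 0.53 = 3.100
L(3,11) = 232, L_eff = 232/255 = 0.909804
t(3,11) = 3.63 - 3.100·0.909804 = 0.810
Σt over all 12·9 pixels = 587743/2550 ≈ 230.4874510
V = pitch²·Σt = 1.33²·587743/2550 = 407.709

t(3,11)=0.810 V=407.709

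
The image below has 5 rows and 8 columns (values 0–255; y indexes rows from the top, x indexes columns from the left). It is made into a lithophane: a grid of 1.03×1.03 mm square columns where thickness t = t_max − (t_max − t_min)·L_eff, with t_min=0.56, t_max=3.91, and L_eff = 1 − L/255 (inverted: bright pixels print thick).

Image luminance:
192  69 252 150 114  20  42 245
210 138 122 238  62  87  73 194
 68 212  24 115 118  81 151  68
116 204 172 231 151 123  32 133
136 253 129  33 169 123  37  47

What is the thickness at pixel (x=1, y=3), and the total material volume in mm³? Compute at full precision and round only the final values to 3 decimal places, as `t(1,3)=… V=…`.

t(1,3)=3.240 V=95.318

span = t_max - t_min = 3.91 - 0.56 = 3.350
L(1,3) = 204, L_eff = 1 - 204/255 = 0.200000 (inverted)
t(1,3) = 3.91 - 3.350·0.200000 = 3.240
Σt over all 5·8 pixels = 13477/150 ≈ 89.8466667
V = pitch²·Σt = 1.03²·13477/150 = 95.318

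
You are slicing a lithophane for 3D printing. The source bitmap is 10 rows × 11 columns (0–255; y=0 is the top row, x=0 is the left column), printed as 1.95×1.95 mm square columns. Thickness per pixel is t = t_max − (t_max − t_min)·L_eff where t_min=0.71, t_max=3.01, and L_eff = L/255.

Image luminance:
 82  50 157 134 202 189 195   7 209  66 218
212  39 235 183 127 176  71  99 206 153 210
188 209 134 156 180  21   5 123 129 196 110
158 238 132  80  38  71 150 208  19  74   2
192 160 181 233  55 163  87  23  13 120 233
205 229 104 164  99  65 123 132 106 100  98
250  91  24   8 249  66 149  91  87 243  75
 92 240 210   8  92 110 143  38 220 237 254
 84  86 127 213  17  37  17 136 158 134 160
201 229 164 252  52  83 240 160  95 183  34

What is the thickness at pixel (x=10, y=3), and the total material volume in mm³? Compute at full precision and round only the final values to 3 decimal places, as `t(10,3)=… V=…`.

span = t_max - t_min = 3.01 - 0.71 = 2.300
L(10,3) = 2, L_eff = 2/255 = 0.007843
t(10,3) = 3.01 - 2.300·0.007843 = 2.992
Σt over all 10·11 pixels = 16977/85 ≈ 199.7294118
V = pitch²·Σt = 1.95²·16977/85 = 759.471

t(10,3)=2.992 V=759.471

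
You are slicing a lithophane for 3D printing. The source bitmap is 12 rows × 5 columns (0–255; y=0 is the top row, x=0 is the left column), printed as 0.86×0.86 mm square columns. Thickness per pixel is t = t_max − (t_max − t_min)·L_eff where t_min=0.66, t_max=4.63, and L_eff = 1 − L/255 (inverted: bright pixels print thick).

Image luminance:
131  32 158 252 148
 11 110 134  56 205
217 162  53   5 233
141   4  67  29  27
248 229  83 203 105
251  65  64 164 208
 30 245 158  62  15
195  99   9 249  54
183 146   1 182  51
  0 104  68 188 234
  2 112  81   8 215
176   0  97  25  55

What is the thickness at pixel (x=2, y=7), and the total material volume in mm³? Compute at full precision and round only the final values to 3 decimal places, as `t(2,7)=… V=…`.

span = t_max - t_min = 4.63 - 0.66 = 3.970
L(2,7) = 9, L_eff = 1 - 9/255 = 0.964706 (inverted)
t(2,7) = 4.63 - 3.970·0.964706 = 0.800
Σt over all 12·5 pixels = 3724883/25500 ≈ 146.0738431
V = pitch²·Σt = 0.86²·3724883/25500 = 108.036

t(2,7)=0.800 V=108.036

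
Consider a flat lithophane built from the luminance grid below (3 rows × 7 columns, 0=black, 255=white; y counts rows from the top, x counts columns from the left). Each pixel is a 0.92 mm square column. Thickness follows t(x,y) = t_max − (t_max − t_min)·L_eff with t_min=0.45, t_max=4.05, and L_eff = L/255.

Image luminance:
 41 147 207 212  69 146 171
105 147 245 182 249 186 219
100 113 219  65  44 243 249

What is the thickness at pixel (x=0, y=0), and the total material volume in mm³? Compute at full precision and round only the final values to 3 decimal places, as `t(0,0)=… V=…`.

t(0,0)=3.471 V=31.849

span = t_max - t_min = 4.05 - 0.45 = 3.600
L(0,0) = 41, L_eff = 41/255 = 0.160784
t(0,0) = 4.05 - 3.600·0.160784 = 3.471
Σt over all 3·7 pixels = 63969/1700 ≈ 37.6288235
V = pitch²·Σt = 0.92²·63969/1700 = 31.849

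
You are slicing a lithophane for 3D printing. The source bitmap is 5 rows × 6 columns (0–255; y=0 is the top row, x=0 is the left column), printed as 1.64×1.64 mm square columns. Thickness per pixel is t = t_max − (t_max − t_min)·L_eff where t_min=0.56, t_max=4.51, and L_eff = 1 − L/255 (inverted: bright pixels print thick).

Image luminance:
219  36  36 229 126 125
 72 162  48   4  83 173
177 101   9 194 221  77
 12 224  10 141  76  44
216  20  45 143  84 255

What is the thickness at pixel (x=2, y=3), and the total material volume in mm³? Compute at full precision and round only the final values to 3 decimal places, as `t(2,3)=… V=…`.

t(2,3)=0.715 V=185.254

span = t_max - t_min = 4.51 - 0.56 = 3.950
L(2,3) = 10, L_eff = 1 - 10/255 = 0.960784 (inverted)
t(2,3) = 4.51 - 3.950·0.960784 = 0.715
Σt over all 5·6 pixels = 175639/2550 ≈ 68.8780392
V = pitch²·Σt = 1.64²·175639/2550 = 185.254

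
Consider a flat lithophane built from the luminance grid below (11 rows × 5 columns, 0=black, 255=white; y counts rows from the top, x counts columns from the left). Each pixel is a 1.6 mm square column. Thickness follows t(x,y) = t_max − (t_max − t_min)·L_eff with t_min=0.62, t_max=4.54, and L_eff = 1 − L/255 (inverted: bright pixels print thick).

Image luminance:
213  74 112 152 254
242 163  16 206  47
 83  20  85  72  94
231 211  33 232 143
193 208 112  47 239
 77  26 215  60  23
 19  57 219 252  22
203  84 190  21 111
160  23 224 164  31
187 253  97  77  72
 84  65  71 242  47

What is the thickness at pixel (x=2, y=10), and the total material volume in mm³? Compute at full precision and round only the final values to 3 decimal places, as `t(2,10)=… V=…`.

t(2,10)=1.711 V=357.184

span = t_max - t_min = 4.54 - 0.62 = 3.920
L(2,10) = 71, L_eff = 1 - 71/255 = 0.721569 (inverted)
t(2,10) = 4.54 - 3.920·0.721569 = 1.711
Σt over all 11·5 pixels = 592981/4250 ≈ 139.5249412
V = pitch²·Σt = 1.6²·592981/4250 = 357.184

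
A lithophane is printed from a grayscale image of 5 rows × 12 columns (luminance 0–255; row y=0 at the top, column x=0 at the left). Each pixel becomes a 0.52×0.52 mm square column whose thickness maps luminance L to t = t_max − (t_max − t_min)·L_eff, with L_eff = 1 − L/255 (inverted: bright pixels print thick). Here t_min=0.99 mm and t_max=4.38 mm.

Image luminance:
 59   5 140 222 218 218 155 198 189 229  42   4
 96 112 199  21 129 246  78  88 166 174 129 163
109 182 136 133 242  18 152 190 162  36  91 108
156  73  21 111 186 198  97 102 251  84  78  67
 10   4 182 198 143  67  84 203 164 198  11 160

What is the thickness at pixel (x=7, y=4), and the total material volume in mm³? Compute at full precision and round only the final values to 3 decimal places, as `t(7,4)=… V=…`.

t(7,4)=3.689 V=43.694

span = t_max - t_min = 4.38 - 0.99 = 3.390
L(7,4) = 203, L_eff = 1 - 203/255 = 0.203922 (inverted)
t(7,4) = 4.38 - 3.390·0.203922 = 3.689
Σt over all 5·12 pixels = 1373531/8500 ≈ 161.5918824
V = pitch²·Σt = 0.52²·1373531/8500 = 43.694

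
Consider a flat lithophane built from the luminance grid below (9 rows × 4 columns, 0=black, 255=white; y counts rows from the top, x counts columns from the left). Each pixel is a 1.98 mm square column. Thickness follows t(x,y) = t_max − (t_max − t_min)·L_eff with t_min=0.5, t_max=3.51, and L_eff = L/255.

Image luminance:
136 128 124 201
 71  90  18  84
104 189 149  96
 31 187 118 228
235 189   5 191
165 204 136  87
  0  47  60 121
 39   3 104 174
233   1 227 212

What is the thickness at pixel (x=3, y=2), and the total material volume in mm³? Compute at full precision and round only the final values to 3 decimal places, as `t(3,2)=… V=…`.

t(3,2)=2.377 V=292.369

span = t_max - t_min = 3.51 - 0.5 = 3.010
L(3,2) = 96, L_eff = 96/255 = 0.376471
t(3,2) = 3.51 - 3.010·0.376471 = 2.377
Σt over all 9·4 pixels = 1901693/25500 ≈ 74.5761961
V = pitch²·Σt = 1.98²·1901693/25500 = 292.369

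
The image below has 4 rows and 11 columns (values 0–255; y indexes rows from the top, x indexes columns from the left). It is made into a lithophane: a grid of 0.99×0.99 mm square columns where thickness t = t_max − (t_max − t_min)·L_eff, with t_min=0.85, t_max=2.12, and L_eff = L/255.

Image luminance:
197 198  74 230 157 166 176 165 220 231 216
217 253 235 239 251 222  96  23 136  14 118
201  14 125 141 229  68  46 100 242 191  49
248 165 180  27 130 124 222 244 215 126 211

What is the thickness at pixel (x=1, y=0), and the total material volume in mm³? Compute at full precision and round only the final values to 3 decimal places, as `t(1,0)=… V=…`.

t(1,0)=1.134 V=56.610

span = t_max - t_min = 2.12 - 0.85 = 1.270
L(1,0) = 198, L_eff = 198/255 = 0.776471
t(1,0) = 2.12 - 1.270·0.776471 = 1.134
Σt over all 4·11 pixels = 368219/6375 ≈ 57.7598431
V = pitch²·Σt = 0.99²·368219/6375 = 56.610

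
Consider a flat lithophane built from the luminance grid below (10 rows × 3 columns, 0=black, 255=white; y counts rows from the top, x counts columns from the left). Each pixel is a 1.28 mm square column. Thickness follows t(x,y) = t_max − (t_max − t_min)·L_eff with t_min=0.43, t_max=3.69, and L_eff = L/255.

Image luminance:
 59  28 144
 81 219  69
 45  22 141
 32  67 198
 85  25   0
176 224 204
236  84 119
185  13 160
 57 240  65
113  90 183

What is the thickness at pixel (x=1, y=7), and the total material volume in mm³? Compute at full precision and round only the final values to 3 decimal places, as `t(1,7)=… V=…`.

t(1,7)=3.524 V=110.909

span = t_max - t_min = 3.69 - 0.43 = 3.260
L(1,7) = 13, L_eff = 13/255 = 0.050980
t(1,7) = 3.69 - 3.260·0.050980 = 3.524
Σt over all 10·3 pixels = 863093/12750 ≈ 67.6935686
V = pitch²·Σt = 1.28²·863093/12750 = 110.909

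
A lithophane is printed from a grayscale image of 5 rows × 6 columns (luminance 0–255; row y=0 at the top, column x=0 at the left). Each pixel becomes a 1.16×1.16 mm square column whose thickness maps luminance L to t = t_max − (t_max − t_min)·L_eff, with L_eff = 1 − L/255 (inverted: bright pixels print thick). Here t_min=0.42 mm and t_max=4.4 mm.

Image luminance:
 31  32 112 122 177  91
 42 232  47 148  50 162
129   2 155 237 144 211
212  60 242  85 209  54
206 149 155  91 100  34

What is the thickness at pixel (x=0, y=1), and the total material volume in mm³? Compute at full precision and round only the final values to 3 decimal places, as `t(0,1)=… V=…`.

span = t_max - t_min = 4.4 - 0.42 = 3.980
L(0,1) = 42, L_eff = 1 - 42/255 = 0.835294 (inverted)
t(0,1) = 4.4 - 3.980·0.835294 = 1.076
Σt over all 5·6 pixels = 901129/12750 ≈ 70.6767843
V = pitch²·Σt = 1.16²·901129/12750 = 95.103

t(0,1)=1.076 V=95.103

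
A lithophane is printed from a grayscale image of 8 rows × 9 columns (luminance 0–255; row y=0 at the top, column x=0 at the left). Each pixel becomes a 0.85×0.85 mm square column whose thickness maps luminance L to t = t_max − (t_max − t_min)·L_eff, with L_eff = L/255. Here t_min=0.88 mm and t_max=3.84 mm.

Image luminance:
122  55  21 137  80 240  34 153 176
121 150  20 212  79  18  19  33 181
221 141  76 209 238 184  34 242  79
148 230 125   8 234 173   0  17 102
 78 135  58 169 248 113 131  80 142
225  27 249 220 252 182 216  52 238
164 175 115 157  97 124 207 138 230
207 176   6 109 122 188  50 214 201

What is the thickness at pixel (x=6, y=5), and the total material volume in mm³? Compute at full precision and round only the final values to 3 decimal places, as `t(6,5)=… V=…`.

t(6,5)=1.333 V=117.509

span = t_max - t_min = 3.84 - 0.88 = 2.960
L(6,5) = 216, L_eff = 216/255 = 0.847059
t(6,5) = 3.84 - 2.960·0.847059 = 1.333
Σt over all 8·9 pixels = 345614/2125 ≈ 162.6418824
V = pitch²·Σt = 0.85²·345614/2125 = 117.509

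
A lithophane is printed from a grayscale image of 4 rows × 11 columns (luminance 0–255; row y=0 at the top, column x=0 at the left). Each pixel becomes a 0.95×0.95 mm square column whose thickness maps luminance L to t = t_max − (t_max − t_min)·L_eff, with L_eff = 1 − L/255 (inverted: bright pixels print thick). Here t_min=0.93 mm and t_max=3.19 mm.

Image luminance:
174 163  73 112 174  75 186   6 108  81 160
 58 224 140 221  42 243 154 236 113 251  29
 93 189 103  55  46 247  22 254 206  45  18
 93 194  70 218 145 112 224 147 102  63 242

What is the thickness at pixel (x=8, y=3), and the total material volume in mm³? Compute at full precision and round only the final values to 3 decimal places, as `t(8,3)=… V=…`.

t(8,3)=1.834 V=84.210

span = t_max - t_min = 3.19 - 0.93 = 2.260
L(8,3) = 102, L_eff = 1 - 102/255 = 0.600000 (inverted)
t(8,3) = 3.19 - 2.260·0.600000 = 1.834
Σt over all 4·11 pixels = 1189673/12750 ≈ 93.3076863
V = pitch²·Σt = 0.95²·1189673/12750 = 84.210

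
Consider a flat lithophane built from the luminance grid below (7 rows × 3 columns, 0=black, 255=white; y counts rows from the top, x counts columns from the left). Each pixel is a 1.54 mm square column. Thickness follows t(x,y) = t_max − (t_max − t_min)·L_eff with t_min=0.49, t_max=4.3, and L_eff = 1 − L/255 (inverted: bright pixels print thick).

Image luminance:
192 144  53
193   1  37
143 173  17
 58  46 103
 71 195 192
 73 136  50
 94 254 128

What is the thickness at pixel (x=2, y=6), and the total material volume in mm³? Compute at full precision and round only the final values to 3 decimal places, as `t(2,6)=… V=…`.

span = t_max - t_min = 4.3 - 0.49 = 3.810
L(2,6) = 128, L_eff = 1 - 128/255 = 0.498039 (inverted)
t(2,6) = 4.3 - 3.810·0.498039 = 2.402
Σt over all 7·3 pixels = 96574/2125 ≈ 45.4465882
V = pitch²·Σt = 1.54²·96574/2125 = 107.781

t(2,6)=2.402 V=107.781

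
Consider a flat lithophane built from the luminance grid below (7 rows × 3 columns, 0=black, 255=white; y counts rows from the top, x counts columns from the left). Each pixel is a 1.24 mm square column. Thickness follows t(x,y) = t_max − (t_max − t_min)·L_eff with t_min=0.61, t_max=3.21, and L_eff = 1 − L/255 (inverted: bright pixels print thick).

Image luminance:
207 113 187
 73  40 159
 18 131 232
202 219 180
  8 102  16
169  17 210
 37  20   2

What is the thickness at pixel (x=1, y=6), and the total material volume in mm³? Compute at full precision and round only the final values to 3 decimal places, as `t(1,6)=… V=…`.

t(1,6)=0.814 V=56.413

span = t_max - t_min = 3.21 - 0.61 = 2.600
L(1,6) = 20, L_eff = 1 - 20/255 = 0.921569 (inverted)
t(1,6) = 3.21 - 2.600·0.921569 = 0.814
Σt over all 7·3 pixels = 37423/1020 ≈ 36.6892157
V = pitch²·Σt = 1.24²·37423/1020 = 56.413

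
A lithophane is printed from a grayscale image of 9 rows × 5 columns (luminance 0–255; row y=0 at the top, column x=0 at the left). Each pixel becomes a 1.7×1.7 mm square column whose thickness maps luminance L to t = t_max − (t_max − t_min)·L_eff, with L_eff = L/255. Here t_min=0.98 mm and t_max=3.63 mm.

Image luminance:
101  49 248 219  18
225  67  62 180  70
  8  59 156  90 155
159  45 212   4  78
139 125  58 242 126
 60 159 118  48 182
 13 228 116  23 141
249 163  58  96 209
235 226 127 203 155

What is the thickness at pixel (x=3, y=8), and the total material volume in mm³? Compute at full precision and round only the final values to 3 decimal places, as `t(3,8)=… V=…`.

t(3,8)=1.520 V=300.771

span = t_max - t_min = 3.63 - 0.98 = 2.650
L(3,8) = 203, L_eff = 203/255 = 0.796078
t(3,8) = 3.63 - 2.650·0.796078 = 1.520
Σt over all 9·5 pixels = 530773/5100 ≈ 104.0731373
V = pitch²·Σt = 1.7²·530773/5100 = 300.771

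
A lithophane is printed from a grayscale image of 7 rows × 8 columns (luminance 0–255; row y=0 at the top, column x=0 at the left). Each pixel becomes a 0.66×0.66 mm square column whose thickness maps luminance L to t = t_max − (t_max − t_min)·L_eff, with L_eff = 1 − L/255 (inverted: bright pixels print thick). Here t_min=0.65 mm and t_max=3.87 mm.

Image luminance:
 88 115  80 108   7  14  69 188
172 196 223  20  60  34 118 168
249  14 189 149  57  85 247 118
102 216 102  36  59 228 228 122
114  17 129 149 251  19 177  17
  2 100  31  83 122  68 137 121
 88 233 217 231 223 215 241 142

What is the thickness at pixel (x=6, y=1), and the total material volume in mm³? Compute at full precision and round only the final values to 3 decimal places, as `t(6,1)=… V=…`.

span = t_max - t_min = 3.87 - 0.65 = 3.220
L(6,1) = 118, L_eff = 1 - 118/255 = 0.537255 (inverted)
t(6,1) = 3.87 - 3.220·0.537255 = 2.140
Σt over all 7·8 pixels = 794584/6375 ≈ 124.6406275
V = pitch²·Σt = 0.66²·794584/6375 = 54.293

t(6,1)=2.140 V=54.293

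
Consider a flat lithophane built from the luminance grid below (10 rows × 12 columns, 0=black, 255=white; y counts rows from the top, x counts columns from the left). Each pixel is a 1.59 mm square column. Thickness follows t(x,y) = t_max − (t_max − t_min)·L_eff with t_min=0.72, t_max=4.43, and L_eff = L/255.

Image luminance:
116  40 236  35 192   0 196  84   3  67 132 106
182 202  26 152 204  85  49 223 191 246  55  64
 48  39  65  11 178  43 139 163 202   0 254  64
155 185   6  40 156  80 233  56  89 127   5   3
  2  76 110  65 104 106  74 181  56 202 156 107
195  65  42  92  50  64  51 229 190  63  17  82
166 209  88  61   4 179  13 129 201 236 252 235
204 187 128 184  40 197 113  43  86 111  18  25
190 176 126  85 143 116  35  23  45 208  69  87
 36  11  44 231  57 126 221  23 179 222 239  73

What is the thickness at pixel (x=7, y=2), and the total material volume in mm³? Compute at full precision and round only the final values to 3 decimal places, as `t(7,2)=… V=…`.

span = t_max - t_min = 4.43 - 0.72 = 3.710
L(7,2) = 163, L_eff = 163/255 = 0.639216
t(7,2) = 4.43 - 3.710·0.639216 = 2.059
Σt over all 10·12 pixels = 427736/1275 ≈ 335.4792157
V = pitch²·Σt = 1.59²·427736/1275 = 848.125

t(7,2)=2.059 V=848.125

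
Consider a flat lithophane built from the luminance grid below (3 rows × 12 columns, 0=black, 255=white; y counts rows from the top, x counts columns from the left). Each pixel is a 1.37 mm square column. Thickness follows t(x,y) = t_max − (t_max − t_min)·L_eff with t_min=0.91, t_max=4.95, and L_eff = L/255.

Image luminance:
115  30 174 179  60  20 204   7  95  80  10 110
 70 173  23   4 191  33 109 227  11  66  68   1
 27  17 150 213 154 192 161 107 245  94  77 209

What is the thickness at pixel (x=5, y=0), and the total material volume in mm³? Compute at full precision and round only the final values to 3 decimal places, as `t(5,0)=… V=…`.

span = t_max - t_min = 4.95 - 0.91 = 4.040
L(5,0) = 20, L_eff = 20/255 = 0.078431
t(5,0) = 4.95 - 4.040·0.078431 = 4.633
Σt over all 3·12 pixels = 44807/375 ≈ 119.4853333
V = pitch²·Σt = 1.37²·44807/375 = 224.262

t(5,0)=4.633 V=224.262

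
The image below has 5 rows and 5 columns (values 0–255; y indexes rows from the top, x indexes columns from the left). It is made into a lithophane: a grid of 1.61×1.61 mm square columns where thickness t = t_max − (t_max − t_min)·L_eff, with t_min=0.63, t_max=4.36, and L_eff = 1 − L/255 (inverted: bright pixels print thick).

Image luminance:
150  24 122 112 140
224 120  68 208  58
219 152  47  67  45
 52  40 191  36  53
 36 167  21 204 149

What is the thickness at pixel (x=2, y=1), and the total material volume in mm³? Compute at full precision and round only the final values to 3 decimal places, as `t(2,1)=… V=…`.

span = t_max - t_min = 4.36 - 0.63 = 3.730
L(2,1) = 68, L_eff = 1 - 68/255 = 0.733333 (inverted)
t(2,1) = 4.36 - 3.730·0.733333 = 1.625
Σt over all 5·5 pixels = 141059/2550 ≈ 55.3172549
V = pitch²·Σt = 1.61²·141059/2550 = 143.388

t(2,1)=1.625 V=143.388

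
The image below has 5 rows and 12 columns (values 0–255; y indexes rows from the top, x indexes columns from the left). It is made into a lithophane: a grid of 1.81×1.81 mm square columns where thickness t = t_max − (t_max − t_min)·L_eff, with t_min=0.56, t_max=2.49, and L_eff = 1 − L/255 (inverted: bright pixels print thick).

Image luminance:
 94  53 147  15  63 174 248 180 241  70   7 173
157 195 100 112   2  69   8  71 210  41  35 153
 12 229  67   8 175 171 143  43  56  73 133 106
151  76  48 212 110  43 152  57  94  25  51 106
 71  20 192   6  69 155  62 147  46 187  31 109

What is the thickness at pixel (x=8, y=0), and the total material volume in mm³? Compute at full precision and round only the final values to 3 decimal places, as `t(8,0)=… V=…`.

t(8,0)=2.384 V=260.189

span = t_max - t_min = 2.49 - 0.56 = 1.930
L(8,0) = 241, L_eff = 1 - 241/255 = 0.054902 (inverted)
t(8,0) = 2.49 - 1.930·0.054902 = 2.384
Σt over all 5·12 pixels = 337537/4250 ≈ 79.4204706
V = pitch²·Σt = 1.81²·337537/4250 = 260.189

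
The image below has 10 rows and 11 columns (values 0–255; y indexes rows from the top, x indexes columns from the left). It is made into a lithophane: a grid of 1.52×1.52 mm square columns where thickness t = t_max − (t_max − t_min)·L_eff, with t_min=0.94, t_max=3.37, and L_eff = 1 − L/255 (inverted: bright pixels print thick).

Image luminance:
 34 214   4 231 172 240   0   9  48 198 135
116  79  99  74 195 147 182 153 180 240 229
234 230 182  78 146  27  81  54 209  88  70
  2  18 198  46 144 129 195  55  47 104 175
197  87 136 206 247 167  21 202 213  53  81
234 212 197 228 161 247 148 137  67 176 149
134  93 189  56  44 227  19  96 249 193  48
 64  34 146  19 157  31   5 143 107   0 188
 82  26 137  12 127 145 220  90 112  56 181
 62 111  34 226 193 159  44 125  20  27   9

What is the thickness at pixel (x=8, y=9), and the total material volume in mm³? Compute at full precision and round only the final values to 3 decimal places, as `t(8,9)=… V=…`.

span = t_max - t_min = 3.37 - 0.94 = 2.430
L(8,9) = 20, L_eff = 1 - 20/255 = 0.921569 (inverted)
t(8,9) = 3.37 - 2.430·0.921569 = 1.131
Σt over all 10·11 pixels = 1972157/8500 ≈ 232.0184706
V = pitch²·Σt = 1.52²·1972157/8500 = 536.055

t(8,9)=1.131 V=536.055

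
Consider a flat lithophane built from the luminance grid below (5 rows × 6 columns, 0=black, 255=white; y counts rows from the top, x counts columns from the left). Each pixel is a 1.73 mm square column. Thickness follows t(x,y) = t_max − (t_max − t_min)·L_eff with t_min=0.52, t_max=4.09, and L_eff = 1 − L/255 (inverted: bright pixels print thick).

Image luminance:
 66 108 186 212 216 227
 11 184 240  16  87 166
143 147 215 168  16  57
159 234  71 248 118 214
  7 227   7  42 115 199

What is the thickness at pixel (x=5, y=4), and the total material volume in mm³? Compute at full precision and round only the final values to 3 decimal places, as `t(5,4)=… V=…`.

t(5,4)=3.306 V=218.733

span = t_max - t_min = 4.09 - 0.52 = 3.570
L(5,4) = 199, L_eff = 1 - 199/255 = 0.219608 (inverted)
t(5,4) = 4.09 - 3.570·0.219608 = 3.306
Σt over all 5·6 pixels = 73.084
V = pitch²·Σt = 1.73²·73.084 = 218.733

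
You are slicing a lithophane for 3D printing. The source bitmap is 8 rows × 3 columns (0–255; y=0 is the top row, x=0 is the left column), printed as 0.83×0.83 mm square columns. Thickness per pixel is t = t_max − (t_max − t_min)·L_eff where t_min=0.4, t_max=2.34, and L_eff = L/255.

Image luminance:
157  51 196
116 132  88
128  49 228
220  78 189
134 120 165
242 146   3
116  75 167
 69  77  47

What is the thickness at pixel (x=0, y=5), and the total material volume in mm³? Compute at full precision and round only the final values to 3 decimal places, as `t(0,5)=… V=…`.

span = t_max - t_min = 2.34 - 0.4 = 1.940
L(0,5) = 242, L_eff = 242/255 = 0.949020
t(0,5) = 2.34 - 1.940·0.949020 = 0.499
Σt over all 8·3 pixels = 425719/12750 ≈ 33.3897255
V = pitch²·Σt = 0.83²·425719/12750 = 23.002

t(0,5)=0.499 V=23.002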